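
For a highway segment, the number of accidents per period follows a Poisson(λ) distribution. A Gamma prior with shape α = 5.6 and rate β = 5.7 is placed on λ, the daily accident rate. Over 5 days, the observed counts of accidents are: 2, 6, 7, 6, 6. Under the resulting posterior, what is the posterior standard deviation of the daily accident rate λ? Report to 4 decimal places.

With a Gamma(shape α, rate β) prior, the Poisson likelihood is conjugate: the posterior is Gamma(α + ΣXᵢ, β + n).
Sum of counts S = 27 over n = 5 days.
Posterior: Gamma(α+S, β+n) = Gamma(5.6+27, 5.7+5) = Gamma(32.6, 10.7).
SD = √α/β = √32.6/10.7 = 0.5336.

0.5336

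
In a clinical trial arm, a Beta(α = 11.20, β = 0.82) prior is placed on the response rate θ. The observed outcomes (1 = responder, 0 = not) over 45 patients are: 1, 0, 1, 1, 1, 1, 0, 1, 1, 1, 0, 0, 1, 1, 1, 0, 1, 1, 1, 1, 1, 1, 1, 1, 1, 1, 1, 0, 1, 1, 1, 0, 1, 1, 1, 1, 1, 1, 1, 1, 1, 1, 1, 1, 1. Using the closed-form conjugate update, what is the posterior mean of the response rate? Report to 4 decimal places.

The Beta prior is conjugate to a Binomial/Bernoulli likelihood; the update adds successes to α and failures to β.
Posterior: Beta(α+k, β+n−k) = Beta(11.20+38, 0.82+7) = Beta(49.20, 7.82).
Posterior mean = α/(α+β) = 49.20/57.02 = 0.8629.

0.8629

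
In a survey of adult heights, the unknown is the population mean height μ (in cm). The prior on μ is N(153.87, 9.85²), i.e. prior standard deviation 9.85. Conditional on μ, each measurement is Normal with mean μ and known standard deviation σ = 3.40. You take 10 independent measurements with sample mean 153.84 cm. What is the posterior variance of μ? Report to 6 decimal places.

1.142389

For Normal data with known variance σ², a Normal(μ₀, σ₀²) prior on μ is conjugate. Posterior precision = 1/σ₀² + n/σ²; posterior mean is the precision-weighted average of μ₀ and x̄.
σ₀² = 9.85² = 97.0225, σ² = 3.40² = 11.56; σ² + n·σ₀² = 11.56 + 10·97.0225 = 981.785.
Posterior precision = 1/σ₀² + n/σ² = 1/97.0225 + 10/11.56 = (σ² + n·σ₀²)/(σ₀²σ²) = 981.785/(97.0225·11.56); posterior variance σₙ² = σ₀²σ²/(σ² + n·σ₀²) = 97.0225·11.56/981.785 = 1.142389.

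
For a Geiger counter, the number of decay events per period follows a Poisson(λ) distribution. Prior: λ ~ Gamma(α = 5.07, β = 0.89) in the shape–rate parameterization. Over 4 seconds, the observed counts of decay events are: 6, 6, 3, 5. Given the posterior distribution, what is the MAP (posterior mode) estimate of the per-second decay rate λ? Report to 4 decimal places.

With a Gamma(shape α, rate β) prior, the Poisson likelihood is conjugate: the posterior is Gamma(α + ΣXᵢ, β + n).
Sum of counts S = 20 over n = 4 seconds.
Posterior: Gamma(α+S, β+n) = Gamma(5.07+20, 0.89+4) = Gamma(25.07, 4.89).
Mode of Gamma(α,β) for α≥1 is (α−1)/β = 24.07/4.89 = 4.9223.

4.9223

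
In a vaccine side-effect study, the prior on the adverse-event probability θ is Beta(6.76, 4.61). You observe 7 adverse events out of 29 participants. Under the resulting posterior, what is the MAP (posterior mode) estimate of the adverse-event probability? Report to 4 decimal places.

The Beta prior is conjugate to a Binomial/Bernoulli likelihood; the update adds successes to α and failures to β.
Posterior: Beta(α+k, β+n−k) = Beta(6.76+7, 4.61+22) = Beta(13.76, 26.61).
Mode of Beta(a,b) for a,b>1 is (a−1)/(a+b−2) = 12.76/38.37 = 0.3326.

0.3326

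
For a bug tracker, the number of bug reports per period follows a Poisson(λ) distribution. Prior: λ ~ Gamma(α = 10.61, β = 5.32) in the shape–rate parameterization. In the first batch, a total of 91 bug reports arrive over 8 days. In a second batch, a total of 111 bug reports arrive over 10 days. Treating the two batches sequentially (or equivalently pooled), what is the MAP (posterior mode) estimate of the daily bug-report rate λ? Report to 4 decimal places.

9.0742

With a Gamma(shape α, rate β) prior, the Poisson likelihood is conjugate: the posterior is Gamma(α + ΣXᵢ, β + n).
After batch 1: Gamma(α+S, β+n) = Gamma(10.61+91, 5.32+8) = Gamma(101.61, 13.32).
After batch 2: Gamma(α+S, β+n) = Gamma(101.61+111, 13.32+10) = Gamma(212.61, 23.32).
Mode of Gamma(α,β) for α≥1 is (α−1)/β = 211.61/23.32 = 9.0742.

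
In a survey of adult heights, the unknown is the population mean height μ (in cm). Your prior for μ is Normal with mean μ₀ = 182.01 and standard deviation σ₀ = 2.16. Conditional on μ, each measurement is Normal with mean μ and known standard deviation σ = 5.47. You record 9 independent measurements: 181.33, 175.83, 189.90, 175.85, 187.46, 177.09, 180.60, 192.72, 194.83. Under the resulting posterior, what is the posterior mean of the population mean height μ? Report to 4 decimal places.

For Normal data with known variance σ², a Normal(μ₀, σ₀²) prior on μ is conjugate. Posterior precision = 1/σ₀² + n/σ²; posterior mean is the precision-weighted average of μ₀ and x̄.
Σxᵢ = 181.33 + 175.83 + 189.90 + 175.85 + 187.46 + 177.09 + 180.60 + 192.72 + 194.83 = 1655.61, so n·x̄ = 1655.61.
σ₀² = 2.16² = 4.6656, σ² = 5.47² = 29.9209; σ² + n·σ₀² = 29.9209 + 9·4.6656 = 71.9113.
Posterior mean = (μ₀/σ₀² + n·x̄/σ²)/(1/σ₀² + n/σ²) = (σ²·μ₀ + σ₀²·n·x̄)/(σ² + n·σ₀²) = (29.9209·182.01 + 4.6656·1655.61)/71.9113 = 13170.317025/71.9113 = 183.1467.

183.1467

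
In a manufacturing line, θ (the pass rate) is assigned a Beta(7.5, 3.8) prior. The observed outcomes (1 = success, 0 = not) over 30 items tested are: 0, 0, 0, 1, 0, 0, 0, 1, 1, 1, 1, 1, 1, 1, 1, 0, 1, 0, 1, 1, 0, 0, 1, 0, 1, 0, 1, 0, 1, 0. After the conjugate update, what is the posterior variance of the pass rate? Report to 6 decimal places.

The Beta prior is conjugate to a Binomial/Bernoulli likelihood; the update adds successes to α and failures to β.
Posterior: Beta(α+k, β+n−k) = Beta(7.5+16, 3.8+14) = Beta(23.5, 17.8).
Var = αβ/((α+β)²(α+β+1)) = 23.5·17.8/(41.3²·42.3) = 0.005798.

0.005798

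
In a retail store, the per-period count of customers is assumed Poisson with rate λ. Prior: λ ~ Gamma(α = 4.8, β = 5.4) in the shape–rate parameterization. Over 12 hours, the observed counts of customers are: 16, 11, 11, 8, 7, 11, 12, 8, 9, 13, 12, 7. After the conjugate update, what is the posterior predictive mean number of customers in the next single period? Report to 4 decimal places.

7.4598

With a Gamma(shape α, rate β) prior, the Poisson likelihood is conjugate: the posterior is Gamma(α + ΣXᵢ, β + n).
Sum of counts S = 125 over n = 12 hours.
Posterior: Gamma(α+S, β+n) = Gamma(4.8+125, 5.4+12) = Gamma(129.8, 17.4).
The predictive distribution for one future period is NegBinom with mean α/β = 7.4598.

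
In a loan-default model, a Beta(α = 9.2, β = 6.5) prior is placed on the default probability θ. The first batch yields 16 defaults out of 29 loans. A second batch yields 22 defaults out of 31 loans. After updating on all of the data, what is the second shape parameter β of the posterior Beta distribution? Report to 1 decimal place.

The Beta prior is conjugate to a Binomial/Bernoulli likelihood; the update adds successes to α and failures to β.
After batch 1: Beta(9.2+16, 6.5+13) = Beta(25.2, 19.5).
After batch 2: Beta(25.2+22, 19.5+9) = Beta(47.2, 28.5).
Posterior β = 28.5.

28.5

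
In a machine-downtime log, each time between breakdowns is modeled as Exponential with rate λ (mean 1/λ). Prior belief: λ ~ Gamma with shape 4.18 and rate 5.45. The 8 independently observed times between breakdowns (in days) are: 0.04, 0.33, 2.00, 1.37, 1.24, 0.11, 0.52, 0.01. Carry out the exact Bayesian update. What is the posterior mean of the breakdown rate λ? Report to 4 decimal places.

1.1003

With a Gamma(shape α, rate β) prior on the exponential rate λ, the posterior after n observations with total T = Σxᵢ is Gamma(α+n, β+T).
Sum of observations T = 5.62 days; n = 8.
Posterior: Gamma(4.18+8, 5.45+5.62) = Gamma(12.18, 11.07).
Posterior mean of λ = α/β = 12.18/11.07 = 1.1003.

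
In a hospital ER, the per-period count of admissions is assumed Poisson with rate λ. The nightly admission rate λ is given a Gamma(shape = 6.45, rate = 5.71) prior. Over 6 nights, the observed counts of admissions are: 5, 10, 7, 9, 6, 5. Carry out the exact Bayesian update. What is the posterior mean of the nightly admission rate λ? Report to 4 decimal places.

4.1375

With a Gamma(shape α, rate β) prior, the Poisson likelihood is conjugate: the posterior is Gamma(α + ΣXᵢ, β + n).
Sum of counts S = 42 over n = 6 nights.
Posterior: Gamma(α+S, β+n) = Gamma(6.45+42, 5.71+6) = Gamma(48.45, 11.71).
Posterior mean = α/β = 48.45/11.71 = 4.1375.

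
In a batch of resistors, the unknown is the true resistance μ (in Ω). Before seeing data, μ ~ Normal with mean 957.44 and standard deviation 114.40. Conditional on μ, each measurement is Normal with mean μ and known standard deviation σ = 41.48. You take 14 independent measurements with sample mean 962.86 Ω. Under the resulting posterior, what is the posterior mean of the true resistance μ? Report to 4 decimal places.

For Normal data with known variance σ², a Normal(μ₀, σ₀²) prior on μ is conjugate. Posterior precision = 1/σ₀² + n/σ²; posterior mean is the precision-weighted average of μ₀ and x̄.
n·x̄ = 14·962.86 = 13480.04.
σ₀² = 114.40² = 13087.36, σ² = 41.48² = 1720.5904; σ² + n·σ₀² = 1720.5904 + 14·13087.36 = 184943.6304.
Posterior mean = (μ₀/σ₀² + n·x̄/σ²)/(1/σ₀² + n/σ²) = (σ²·μ₀ + σ₀²·n·x̄)/(σ² + n·σ₀²) = (1720.5904·957.44 + 13087.36·13480.04)/184943.6304 = 178065498.366976/184943.6304 = 962.8096.

962.8096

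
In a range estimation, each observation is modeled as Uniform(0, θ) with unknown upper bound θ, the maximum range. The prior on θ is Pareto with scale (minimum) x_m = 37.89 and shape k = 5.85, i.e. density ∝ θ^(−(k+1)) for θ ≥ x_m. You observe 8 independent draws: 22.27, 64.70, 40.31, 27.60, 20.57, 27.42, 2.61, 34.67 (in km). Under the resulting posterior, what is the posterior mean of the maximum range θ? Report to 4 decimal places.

A Pareto(scale x_m, shape k) prior on the upper bound θ of Uniform(0, θ) is conjugate: posterior is Pareto(max(x_m, max xᵢ), k + n).
Sample maximum = 64.70; prior scale x_m = 37.89 → posterior scale = max = 64.70.
Posterior shape = 5.85 + 8 = 13.85.
E[θ|data] = k·x_m/(k−1) = 13.85·64.70/12.85 = 69.7350.

69.7350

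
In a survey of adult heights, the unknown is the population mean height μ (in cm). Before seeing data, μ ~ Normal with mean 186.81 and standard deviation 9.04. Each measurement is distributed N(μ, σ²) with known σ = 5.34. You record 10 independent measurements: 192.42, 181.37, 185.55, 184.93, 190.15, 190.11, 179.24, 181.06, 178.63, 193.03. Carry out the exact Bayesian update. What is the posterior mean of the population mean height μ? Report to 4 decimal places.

For Normal data with known variance σ², a Normal(μ₀, σ₀²) prior on μ is conjugate. Posterior precision = 1/σ₀² + n/σ²; posterior mean is the precision-weighted average of μ₀ and x̄.
Σxᵢ = 192.42 + 181.37 + 185.55 + 184.93 + 190.15 + 190.11 + 179.24 + 181.06 + 178.63 + 193.03 = 1856.49, so n·x̄ = 1856.49.
σ₀² = 9.04² = 81.7216, σ² = 5.34² = 28.5156; σ² + n·σ₀² = 28.5156 + 10·81.7216 = 845.7316.
Posterior mean = (μ₀/σ₀² + n·x̄/σ²)/(1/σ₀² + n/σ²) = (σ²·μ₀ + σ₀²·n·x̄)/(σ² + n·σ₀²) = (28.5156·186.81 + 81.7216·1856.49)/845.7316 = 157042.33242/845.7316 = 185.6881.

185.6881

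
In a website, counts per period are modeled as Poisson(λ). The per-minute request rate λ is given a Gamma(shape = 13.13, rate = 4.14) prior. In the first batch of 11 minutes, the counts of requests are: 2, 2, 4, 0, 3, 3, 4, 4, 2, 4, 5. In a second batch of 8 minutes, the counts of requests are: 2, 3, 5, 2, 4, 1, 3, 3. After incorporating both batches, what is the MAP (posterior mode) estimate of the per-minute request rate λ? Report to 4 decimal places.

With a Gamma(shape α, rate β) prior, the Poisson likelihood is conjugate: the posterior is Gamma(α + ΣXᵢ, β + n).
Batch 1: sum of counts S = 33 over n = 11 minutes.
After batch 1: Gamma(α+S, β+n) = Gamma(13.13+33, 4.14+11) = Gamma(46.13, 15.14).
Batch 2: sum of counts S = 23 over n = 8 minutes.
After batch 2: Gamma(α+S, β+n) = Gamma(46.13+23, 15.14+8) = Gamma(69.13, 23.14).
Mode of Gamma(α,β) for α≥1 is (α−1)/β = 68.13/23.14 = 2.9443.

2.9443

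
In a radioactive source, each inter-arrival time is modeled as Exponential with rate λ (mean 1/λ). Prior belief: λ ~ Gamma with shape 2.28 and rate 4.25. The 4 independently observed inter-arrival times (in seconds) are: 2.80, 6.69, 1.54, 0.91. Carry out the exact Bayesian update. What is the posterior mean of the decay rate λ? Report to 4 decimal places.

0.3879

With a Gamma(shape α, rate β) prior on the exponential rate λ, the posterior after n observations with total T = Σxᵢ is Gamma(α+n, β+T).
Sum of observations T = 11.94 seconds; n = 4.
Posterior: Gamma(2.28+4, 4.25+11.94) = Gamma(6.28, 16.19).
Posterior mean of λ = α/β = 6.28/16.19 = 0.3879.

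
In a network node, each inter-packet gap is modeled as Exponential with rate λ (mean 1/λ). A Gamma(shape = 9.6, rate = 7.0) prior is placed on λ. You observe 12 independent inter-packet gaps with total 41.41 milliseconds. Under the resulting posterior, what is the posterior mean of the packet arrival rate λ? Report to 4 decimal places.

With a Gamma(shape α, rate β) prior on the exponential rate λ, the posterior after n observations with total T = Σxᵢ is Gamma(α+n, β+T).
Posterior: Gamma(9.6+12, 7.0+41.41) = Gamma(21.6, 48.41).
Posterior mean of λ = α/β = 21.6/48.41 = 0.4462.

0.4462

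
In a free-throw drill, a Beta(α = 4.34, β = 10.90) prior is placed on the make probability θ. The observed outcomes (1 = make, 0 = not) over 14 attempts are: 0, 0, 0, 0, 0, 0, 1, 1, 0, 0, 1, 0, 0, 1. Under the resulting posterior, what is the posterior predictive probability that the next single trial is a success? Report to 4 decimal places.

The Beta prior is conjugate to a Binomial/Bernoulli likelihood; the update adds successes to α and failures to β.
Posterior: Beta(α+k, β+n−k) = Beta(4.34+4, 10.90+10) = Beta(8.34, 20.90).
For a single future Bernoulli trial, P(success | data) = α/(α+β) = 0.2852.

0.2852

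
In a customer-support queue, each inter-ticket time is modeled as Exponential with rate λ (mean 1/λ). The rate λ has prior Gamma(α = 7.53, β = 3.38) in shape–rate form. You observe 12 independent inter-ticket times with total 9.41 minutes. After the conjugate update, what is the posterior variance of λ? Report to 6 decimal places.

0.119388

With a Gamma(shape α, rate β) prior on the exponential rate λ, the posterior after n observations with total T = Σxᵢ is Gamma(α+n, β+T).
Posterior: Gamma(7.53+12, 3.38+9.41) = Gamma(19.53, 12.79).
Var = α/β² = 0.119388.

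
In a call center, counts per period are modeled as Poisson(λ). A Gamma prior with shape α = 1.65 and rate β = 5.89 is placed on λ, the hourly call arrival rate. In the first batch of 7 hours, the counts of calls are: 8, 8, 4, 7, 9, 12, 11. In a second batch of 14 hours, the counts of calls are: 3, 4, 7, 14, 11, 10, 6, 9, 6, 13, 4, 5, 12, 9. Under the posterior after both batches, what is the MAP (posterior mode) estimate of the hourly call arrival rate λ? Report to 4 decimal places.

With a Gamma(shape α, rate β) prior, the Poisson likelihood is conjugate: the posterior is Gamma(α + ΣXᵢ, β + n).
Batch 1: sum of counts S = 59 over n = 7 hours.
After batch 1: Gamma(α+S, β+n) = Gamma(1.65+59, 5.89+7) = Gamma(60.65, 12.89).
Batch 2: sum of counts S = 113 over n = 14 hours.
After batch 2: Gamma(α+S, β+n) = Gamma(60.65+113, 12.89+14) = Gamma(173.65, 26.89).
Mode of Gamma(α,β) for α≥1 is (α−1)/β = 172.65/26.89 = 6.4206.

6.4206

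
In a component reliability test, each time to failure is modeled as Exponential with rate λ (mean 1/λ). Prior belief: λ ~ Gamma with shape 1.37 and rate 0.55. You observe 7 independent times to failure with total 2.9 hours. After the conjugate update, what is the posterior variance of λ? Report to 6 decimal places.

0.703214

With a Gamma(shape α, rate β) prior on the exponential rate λ, the posterior after n observations with total T = Σxᵢ is Gamma(α+n, β+T).
Posterior: Gamma(1.37+7, 0.55+2.9) = Gamma(8.37, 3.45).
Var = α/β² = 0.703214.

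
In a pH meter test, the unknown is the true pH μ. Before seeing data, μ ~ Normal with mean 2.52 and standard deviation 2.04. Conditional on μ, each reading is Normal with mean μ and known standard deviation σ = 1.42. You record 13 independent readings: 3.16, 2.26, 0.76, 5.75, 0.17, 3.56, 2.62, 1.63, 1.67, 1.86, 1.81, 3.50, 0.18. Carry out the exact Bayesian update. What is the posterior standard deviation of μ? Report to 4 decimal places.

For Normal data with known variance σ², a Normal(μ₀, σ₀²) prior on μ is conjugate. Posterior precision = 1/σ₀² + n/σ²; posterior mean is the precision-weighted average of μ₀ and x̄.
σ₀² = 2.04² = 4.1616, σ² = 1.42² = 2.0164; σ² + n·σ₀² = 2.0164 + 13·4.1616 = 56.1172.
Posterior precision = 1/σ₀² + n/σ² = 1/4.1616 + 13/2.0164 = (σ² + n·σ₀²)/(σ₀²σ²) = 56.1172/(4.1616·2.0164); posterior variance σₙ² = σ₀²σ²/(σ² + n·σ₀²) = 4.1616·2.0164/56.1172 = 0.149534.
Posterior SD = √σₙ² = √(4.1616·2.0164/56.1172) = 0.3867.

0.3867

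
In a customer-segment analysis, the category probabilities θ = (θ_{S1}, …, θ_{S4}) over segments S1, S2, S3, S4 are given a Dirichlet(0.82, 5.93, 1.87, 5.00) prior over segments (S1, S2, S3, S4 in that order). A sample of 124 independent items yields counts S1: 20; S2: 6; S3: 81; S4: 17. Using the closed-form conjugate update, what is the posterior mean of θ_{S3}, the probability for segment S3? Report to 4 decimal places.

0.6022

The Dirichlet prior is conjugate to the Multinomial likelihood: each posterior αⱼ = prior αⱼ + observed count nⱼ.
Posterior concentration: (20.82, 11.93, 82.87, 22.00), total = 137.62.
E[θ_{S3}|data] = α_{S3}/Σα = 82.87/137.62 = 0.6022.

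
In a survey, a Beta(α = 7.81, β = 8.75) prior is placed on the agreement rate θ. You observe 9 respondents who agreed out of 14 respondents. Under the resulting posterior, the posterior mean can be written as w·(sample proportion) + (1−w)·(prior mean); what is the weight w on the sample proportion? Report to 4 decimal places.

The Beta prior is conjugate to a Binomial/Bernoulli likelihood; the update adds successes to α and failures to β.
Posterior mean = (α₀+k)/(α₀+β₀+n) = [n/(α₀+β₀+n)]·(k/n) + [(α₀+β₀)/(α₀+β₀+n)]·α₀/(α₀+β₀), so only n and the prior enter the weight.
The weight on the data is w = n/(α₀+β₀+n) = 14/(7.81+8.75+14) = 14/30.56 = 0.4581.

0.4581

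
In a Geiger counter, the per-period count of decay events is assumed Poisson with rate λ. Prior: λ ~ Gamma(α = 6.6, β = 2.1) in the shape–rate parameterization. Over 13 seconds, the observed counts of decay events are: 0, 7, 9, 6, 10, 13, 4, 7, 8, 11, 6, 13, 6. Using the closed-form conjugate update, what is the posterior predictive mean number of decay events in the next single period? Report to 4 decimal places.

With a Gamma(shape α, rate β) prior, the Poisson likelihood is conjugate: the posterior is Gamma(α + ΣXᵢ, β + n).
Sum of counts S = 100 over n = 13 seconds.
Posterior: Gamma(α+S, β+n) = Gamma(6.6+100, 2.1+13) = Gamma(106.6, 15.1).
The predictive distribution for one future period is NegBinom with mean α/β = 7.0596.

7.0596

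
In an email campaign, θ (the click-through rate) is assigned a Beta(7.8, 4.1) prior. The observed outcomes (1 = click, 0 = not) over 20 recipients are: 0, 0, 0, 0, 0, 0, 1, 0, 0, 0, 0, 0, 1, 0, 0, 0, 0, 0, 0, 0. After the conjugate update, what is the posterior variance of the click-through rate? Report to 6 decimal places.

0.006469

The Beta prior is conjugate to a Binomial/Bernoulli likelihood; the update adds successes to α and failures to β.
Posterior: Beta(α+k, β+n−k) = Beta(7.8+2, 4.1+18) = Beta(9.8, 22.1).
Var = αβ/((α+β)²(α+β+1)) = 9.8·22.1/(31.9²·32.9) = 0.006469.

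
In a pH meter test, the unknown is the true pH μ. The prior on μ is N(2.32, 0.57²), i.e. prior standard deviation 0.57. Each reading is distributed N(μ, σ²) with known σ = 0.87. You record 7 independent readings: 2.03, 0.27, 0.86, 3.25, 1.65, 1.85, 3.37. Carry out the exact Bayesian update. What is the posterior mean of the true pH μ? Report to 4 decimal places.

For Normal data with known variance σ², a Normal(μ₀, σ₀²) prior on μ is conjugate. Posterior precision = 1/σ₀² + n/σ²; posterior mean is the precision-weighted average of μ₀ and x̄.
Σxᵢ = 2.03 + 0.27 + 0.86 + 3.25 + 1.65 + 1.85 + 3.37 = 13.28, so n·x̄ = 13.28.
σ₀² = 0.57² = 0.3249, σ² = 0.87² = 0.7569; σ² + n·σ₀² = 0.7569 + 7·0.3249 = 3.0312.
Posterior mean = (μ₀/σ₀² + n·x̄/σ²)/(1/σ₀² + n/σ²) = (σ²·μ₀ + σ₀²·n·x̄)/(σ² + n·σ₀²) = (0.7569·2.32 + 0.3249·13.28)/3.0312 = 6.07068/3.0312 = 2.0027.

2.0027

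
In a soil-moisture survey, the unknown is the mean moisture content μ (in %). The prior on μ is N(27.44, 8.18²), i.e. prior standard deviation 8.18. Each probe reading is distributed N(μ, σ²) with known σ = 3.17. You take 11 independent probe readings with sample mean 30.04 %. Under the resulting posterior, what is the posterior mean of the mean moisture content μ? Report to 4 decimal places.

For Normal data with known variance σ², a Normal(μ₀, σ₀²) prior on μ is conjugate. Posterior precision = 1/σ₀² + n/σ²; posterior mean is the precision-weighted average of μ₀ and x̄.
n·x̄ = 11·30.04 = 330.44.
σ₀² = 8.18² = 66.9124, σ² = 3.17² = 10.0489; σ² + n·σ₀² = 10.0489 + 11·66.9124 = 746.0853.
Posterior mean = (μ₀/σ₀² + n·x̄/σ²)/(1/σ₀² + n/σ²) = (σ²·μ₀ + σ₀²·n·x̄)/(σ² + n·σ₀²) = (10.0489·27.44 + 66.9124·330.44)/746.0853 = 22386.275272/746.0853 = 30.0050.

30.0050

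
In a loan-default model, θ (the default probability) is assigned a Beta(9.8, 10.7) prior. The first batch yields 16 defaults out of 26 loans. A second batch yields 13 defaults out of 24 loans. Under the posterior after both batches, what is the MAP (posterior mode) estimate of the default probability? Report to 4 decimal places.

The Beta prior is conjugate to a Binomial/Bernoulli likelihood; the update adds successes to α and failures to β.
After batch 1: Beta(9.8+16, 10.7+10) = Beta(25.8, 20.7).
After batch 2: Beta(25.8+13, 20.7+11) = Beta(38.8, 31.7).
Mode of Beta(a,b) for a,b>1 is (a−1)/(a+b−2) = 37.8/68.5 = 0.5518.

0.5518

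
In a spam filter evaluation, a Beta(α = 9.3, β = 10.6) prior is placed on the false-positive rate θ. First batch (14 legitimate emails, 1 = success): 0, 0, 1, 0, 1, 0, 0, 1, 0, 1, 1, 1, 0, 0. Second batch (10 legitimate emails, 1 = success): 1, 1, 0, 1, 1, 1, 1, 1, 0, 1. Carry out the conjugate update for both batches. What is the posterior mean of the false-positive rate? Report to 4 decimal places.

The Beta prior is conjugate to a Binomial/Bernoulli likelihood; the update adds successes to α and failures to β.
After batch 1: Beta(9.3+6, 10.6+8) = Beta(15.3, 18.6).
After batch 2: Beta(15.3+8, 18.6+2) = Beta(23.3, 20.6).
Posterior mean = α/(α+β) = 23.3/43.9 = 0.5308.

0.5308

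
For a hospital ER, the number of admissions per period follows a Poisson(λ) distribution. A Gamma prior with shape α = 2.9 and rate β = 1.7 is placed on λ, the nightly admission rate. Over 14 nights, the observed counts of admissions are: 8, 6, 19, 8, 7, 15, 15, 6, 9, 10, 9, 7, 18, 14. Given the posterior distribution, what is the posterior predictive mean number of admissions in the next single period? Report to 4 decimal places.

With a Gamma(shape α, rate β) prior, the Poisson likelihood is conjugate: the posterior is Gamma(α + ΣXᵢ, β + n).
Sum of counts S = 151 over n = 14 nights.
Posterior: Gamma(α+S, β+n) = Gamma(2.9+151, 1.7+14) = Gamma(153.9, 15.7).
The predictive distribution for one future period is NegBinom with mean α/β = 9.8025.

9.8025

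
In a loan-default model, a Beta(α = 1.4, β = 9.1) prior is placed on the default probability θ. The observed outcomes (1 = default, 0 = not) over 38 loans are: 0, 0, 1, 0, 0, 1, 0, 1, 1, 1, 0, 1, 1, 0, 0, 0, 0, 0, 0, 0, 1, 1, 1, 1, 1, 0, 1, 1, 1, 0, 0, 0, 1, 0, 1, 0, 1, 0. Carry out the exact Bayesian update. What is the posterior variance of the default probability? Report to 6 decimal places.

0.004848

The Beta prior is conjugate to a Binomial/Bernoulli likelihood; the update adds successes to α and failures to β.
Posterior: Beta(α+k, β+n−k) = Beta(1.4+18, 9.1+20) = Beta(19.4, 29.1).
Var = αβ/((α+β)²(α+β+1)) = 19.4·29.1/(48.5²·49.5) = 0.004848.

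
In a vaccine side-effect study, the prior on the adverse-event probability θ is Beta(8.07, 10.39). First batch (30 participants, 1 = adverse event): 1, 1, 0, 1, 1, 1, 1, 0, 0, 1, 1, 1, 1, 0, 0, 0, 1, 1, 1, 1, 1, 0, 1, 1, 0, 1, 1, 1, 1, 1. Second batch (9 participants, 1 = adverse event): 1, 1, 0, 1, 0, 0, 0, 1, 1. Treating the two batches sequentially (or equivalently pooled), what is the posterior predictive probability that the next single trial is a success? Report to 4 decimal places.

0.6103

The Beta prior is conjugate to a Binomial/Bernoulli likelihood; the update adds successes to α and failures to β.
After batch 1: Beta(8.07+22, 10.39+8) = Beta(30.07, 18.39).
After batch 2: Beta(30.07+5, 18.39+4) = Beta(35.07, 22.39).
For a single future Bernoulli trial, P(success | data) = α/(α+β) = 0.6103.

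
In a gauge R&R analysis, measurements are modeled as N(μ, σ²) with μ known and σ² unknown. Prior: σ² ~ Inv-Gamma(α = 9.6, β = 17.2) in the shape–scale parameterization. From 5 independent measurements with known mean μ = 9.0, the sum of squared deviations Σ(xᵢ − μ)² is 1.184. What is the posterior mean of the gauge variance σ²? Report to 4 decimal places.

1.6029

With known mean μ and an Inverse-Gamma(α, β) prior on σ², the Normal likelihood is conjugate: posterior is Inv-Gamma(α + n/2, β + Σ(xᵢ−μ)²/2).
Posterior: Inv-Gamma(9.6 + 5/2, 17.2 + 1.184/2) = Inv-Gamma(12.10, 17.7920).
E[σ²|data] = β/(α−1) = 17.7920/11.10 = 1.6029.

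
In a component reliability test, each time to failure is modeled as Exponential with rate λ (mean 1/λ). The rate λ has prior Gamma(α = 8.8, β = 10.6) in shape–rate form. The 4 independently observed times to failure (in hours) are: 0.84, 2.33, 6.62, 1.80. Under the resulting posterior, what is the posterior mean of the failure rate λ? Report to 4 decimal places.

0.5768

With a Gamma(shape α, rate β) prior on the exponential rate λ, the posterior after n observations with total T = Σxᵢ is Gamma(α+n, β+T).
Sum of observations T = 11.59 hours; n = 4.
Posterior: Gamma(8.8+4, 10.6+11.59) = Gamma(12.8, 22.19).
Posterior mean of λ = α/β = 12.8/22.19 = 0.5768.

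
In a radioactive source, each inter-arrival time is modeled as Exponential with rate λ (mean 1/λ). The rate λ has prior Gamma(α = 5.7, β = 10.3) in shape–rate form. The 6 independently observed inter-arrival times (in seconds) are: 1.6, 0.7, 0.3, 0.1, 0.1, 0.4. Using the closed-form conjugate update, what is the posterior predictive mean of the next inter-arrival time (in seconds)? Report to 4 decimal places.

1.2617

With a Gamma(shape α, rate β) prior on the exponential rate λ, the posterior after n observations with total T = Σxᵢ is Gamma(α+n, β+T).
Sum of observations T = 3.2 seconds; n = 6.
Posterior: Gamma(5.7+6, 10.3+3.2) = Gamma(11.7, 13.5).
The predictive distribution for the next observation is Lomax; its mean is β/(α−1) = 13.5/10.7 = 1.2617.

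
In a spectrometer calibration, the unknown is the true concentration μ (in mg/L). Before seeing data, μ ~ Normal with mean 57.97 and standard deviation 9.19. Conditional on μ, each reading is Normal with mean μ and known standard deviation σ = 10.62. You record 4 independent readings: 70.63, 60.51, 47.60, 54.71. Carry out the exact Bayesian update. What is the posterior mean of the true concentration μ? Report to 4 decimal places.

58.2643

For Normal data with known variance σ², a Normal(μ₀, σ₀²) prior on μ is conjugate. Posterior precision = 1/σ₀² + n/σ²; posterior mean is the precision-weighted average of μ₀ and x̄.
Σxᵢ = 70.63 + 60.51 + 47.60 + 54.71 = 233.45, so n·x̄ = 233.45.
σ₀² = 9.19² = 84.4561, σ² = 10.62² = 112.7844; σ² + n·σ₀² = 112.7844 + 4·84.4561 = 450.6088.
Posterior mean = (μ₀/σ₀² + n·x̄/σ²)/(1/σ₀² + n/σ²) = (σ²·μ₀ + σ₀²·n·x̄)/(σ² + n·σ₀²) = (112.7844·57.97 + 84.4561·233.45)/450.6088 = 26254.388213/450.6088 = 58.2643.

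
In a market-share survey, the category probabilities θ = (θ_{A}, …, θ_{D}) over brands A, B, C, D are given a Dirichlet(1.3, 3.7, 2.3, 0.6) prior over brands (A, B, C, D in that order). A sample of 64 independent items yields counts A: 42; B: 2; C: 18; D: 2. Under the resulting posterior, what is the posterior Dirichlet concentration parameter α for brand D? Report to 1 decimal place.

The Dirichlet prior is conjugate to the Multinomial likelihood: each posterior αⱼ = prior αⱼ + observed count nⱼ.
Posterior concentration: (43.3, 5.7, 20.3, 2.6), total = 71.9.
α_{D} = 0.6 + 2 = 2.6.

2.6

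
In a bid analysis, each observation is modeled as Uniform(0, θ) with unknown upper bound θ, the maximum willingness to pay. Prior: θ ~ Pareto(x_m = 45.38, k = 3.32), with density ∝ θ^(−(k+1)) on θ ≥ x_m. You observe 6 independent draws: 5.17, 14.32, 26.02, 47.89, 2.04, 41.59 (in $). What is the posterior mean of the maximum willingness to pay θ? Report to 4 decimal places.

53.6460

A Pareto(scale x_m, shape k) prior on the upper bound θ of Uniform(0, θ) is conjugate: posterior is Pareto(max(x_m, max xᵢ), k + n).
Sample maximum = 47.89; prior scale x_m = 45.38 → posterior scale = max = 47.89.
Posterior shape = 3.32 + 6 = 9.32.
E[θ|data] = k·x_m/(k−1) = 9.32·47.89/8.32 = 53.6460.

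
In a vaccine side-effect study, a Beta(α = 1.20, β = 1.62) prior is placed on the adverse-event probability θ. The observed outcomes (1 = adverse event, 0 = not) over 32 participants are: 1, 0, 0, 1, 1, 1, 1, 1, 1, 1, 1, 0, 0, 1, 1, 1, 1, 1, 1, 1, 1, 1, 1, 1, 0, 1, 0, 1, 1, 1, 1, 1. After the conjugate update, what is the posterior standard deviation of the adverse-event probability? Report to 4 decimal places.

0.0691

The Beta prior is conjugate to a Binomial/Bernoulli likelihood; the update adds successes to α and failures to β.
Posterior: Beta(α+k, β+n−k) = Beta(1.20+26, 1.62+6) = Beta(27.20, 7.62).
Var = αβ/((α+β)²(α+β+1)) = 27.20·7.62/(34.82²·35.82) = 0.00477244; SD = √0.00477244 = 0.0691.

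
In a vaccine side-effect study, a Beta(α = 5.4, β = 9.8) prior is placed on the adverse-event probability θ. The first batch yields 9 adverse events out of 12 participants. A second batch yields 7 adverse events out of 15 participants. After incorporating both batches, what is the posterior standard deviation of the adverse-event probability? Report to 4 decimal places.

0.0761

The Beta prior is conjugate to a Binomial/Bernoulli likelihood; the update adds successes to α and failures to β.
After batch 1: Beta(5.4+9, 9.8+3) = Beta(14.4, 12.8).
After batch 2: Beta(14.4+7, 12.8+8) = Beta(21.4, 20.8).
Var = αβ/((α+β)²(α+β+1)) = 21.4·20.8/(42.2²·43.2) = 0.00578587; SD = √0.00578587 = 0.0761.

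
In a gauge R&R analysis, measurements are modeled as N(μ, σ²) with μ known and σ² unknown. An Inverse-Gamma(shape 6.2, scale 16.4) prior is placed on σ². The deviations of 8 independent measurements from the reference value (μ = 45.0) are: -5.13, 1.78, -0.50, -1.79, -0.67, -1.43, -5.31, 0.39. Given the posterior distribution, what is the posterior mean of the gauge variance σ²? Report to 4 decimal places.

With known mean μ and an Inverse-Gamma(α, β) prior on σ², the Normal likelihood is conjugate: posterior is Inv-Gamma(α + n/2, β + Σ(xᵢ−μ)²/2).
Σ(xᵢ−μ)² = (-5.13)² + (1.78)² + (-0.50)² + (-1.79)² + (-0.67)² + (-1.43)² + (-5.31)² + (0.39)² = 63.7814.
Posterior: Inv-Gamma(6.2 + 8/2, 16.4 + 63.7814/2) = Inv-Gamma(10.20, 48.29070).
E[σ²|data] = β/(α−1) = 48.29070/9.20 = 5.2490.

5.2490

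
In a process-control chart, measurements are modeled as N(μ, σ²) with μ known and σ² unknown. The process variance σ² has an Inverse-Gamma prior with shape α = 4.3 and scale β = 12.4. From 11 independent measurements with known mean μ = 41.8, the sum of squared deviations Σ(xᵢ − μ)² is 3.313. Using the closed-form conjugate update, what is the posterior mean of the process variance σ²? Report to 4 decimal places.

With known mean μ and an Inverse-Gamma(α, β) prior on σ², the Normal likelihood is conjugate: posterior is Inv-Gamma(α + n/2, β + Σ(xᵢ−μ)²/2).
Posterior: Inv-Gamma(4.3 + 11/2, 12.4 + 3.313/2) = Inv-Gamma(9.80, 14.0565).
E[σ²|data] = β/(α−1) = 14.0565/8.80 = 1.5973.

1.5973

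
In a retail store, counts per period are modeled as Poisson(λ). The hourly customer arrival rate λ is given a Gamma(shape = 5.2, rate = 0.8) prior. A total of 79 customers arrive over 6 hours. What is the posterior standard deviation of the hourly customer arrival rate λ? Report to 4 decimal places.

With a Gamma(shape α, rate β) prior, the Poisson likelihood is conjugate: the posterior is Gamma(α + ΣXᵢ, β + n).
Posterior: Gamma(α+S, β+n) = Gamma(5.2+79, 0.8+6) = Gamma(84.2, 6.8).
SD = √α/β = √84.2/6.8 = 1.3494.

1.3494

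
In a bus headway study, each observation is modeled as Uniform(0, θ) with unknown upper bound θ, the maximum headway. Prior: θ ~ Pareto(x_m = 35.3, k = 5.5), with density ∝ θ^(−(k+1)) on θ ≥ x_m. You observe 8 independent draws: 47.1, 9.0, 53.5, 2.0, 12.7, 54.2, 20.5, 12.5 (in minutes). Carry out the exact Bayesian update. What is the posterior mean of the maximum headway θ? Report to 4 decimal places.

A Pareto(scale x_m, shape k) prior on the upper bound θ of Uniform(0, θ) is conjugate: posterior is Pareto(max(x_m, max xᵢ), k + n).
Sample maximum = 54.2; prior scale x_m = 35.3 → posterior scale = max = 54.2.
Posterior shape = 5.5 + 8 = 13.5.
E[θ|data] = k·x_m/(k−1) = 13.5·54.2/12.5 = 58.5360.

58.5360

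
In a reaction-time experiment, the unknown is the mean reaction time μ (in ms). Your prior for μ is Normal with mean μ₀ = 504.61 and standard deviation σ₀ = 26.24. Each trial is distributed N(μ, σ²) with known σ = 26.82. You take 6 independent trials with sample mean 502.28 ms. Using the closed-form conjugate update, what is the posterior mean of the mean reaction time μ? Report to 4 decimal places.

502.6255

For Normal data with known variance σ², a Normal(μ₀, σ₀²) prior on μ is conjugate. Posterior precision = 1/σ₀² + n/σ²; posterior mean is the precision-weighted average of μ₀ and x̄.
n·x̄ = 6·502.28 = 3013.68.
σ₀² = 26.24² = 688.5376, σ² = 26.82² = 719.3124; σ² + n·σ₀² = 719.3124 + 6·688.5376 = 4850.538.
Posterior mean = (μ₀/σ₀² + n·x̄/σ²)/(1/σ₀² + n/σ²) = (σ²·μ₀ + σ₀²·n·x̄)/(σ² + n·σ₀²) = (719.3124·504.61 + 688.5376·3013.68)/4850.538 = 2438004.224532/4850.538 = 502.6255.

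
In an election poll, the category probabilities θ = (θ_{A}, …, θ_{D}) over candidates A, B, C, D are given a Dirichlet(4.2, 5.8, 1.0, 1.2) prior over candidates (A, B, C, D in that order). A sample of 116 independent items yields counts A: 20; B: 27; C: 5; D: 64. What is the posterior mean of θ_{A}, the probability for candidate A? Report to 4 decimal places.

The Dirichlet prior is conjugate to the Multinomial likelihood: each posterior αⱼ = prior αⱼ + observed count nⱼ.
Posterior concentration: (24.2, 32.8, 6.0, 65.2), total = 128.2.
E[θ_{A}|data] = α_{A}/Σα = 24.2/128.2 = 0.1888.

0.1888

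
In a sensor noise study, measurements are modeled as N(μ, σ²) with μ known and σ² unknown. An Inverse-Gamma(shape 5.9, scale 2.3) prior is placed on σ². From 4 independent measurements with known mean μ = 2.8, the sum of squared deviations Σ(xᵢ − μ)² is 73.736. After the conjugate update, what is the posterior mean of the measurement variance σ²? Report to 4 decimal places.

5.6765

With known mean μ and an Inverse-Gamma(α, β) prior on σ², the Normal likelihood is conjugate: posterior is Inv-Gamma(α + n/2, β + Σ(xᵢ−μ)²/2).
Posterior: Inv-Gamma(5.9 + 4/2, 2.3 + 73.736/2) = Inv-Gamma(7.90, 39.1680).
E[σ²|data] = β/(α−1) = 39.1680/6.90 = 5.6765.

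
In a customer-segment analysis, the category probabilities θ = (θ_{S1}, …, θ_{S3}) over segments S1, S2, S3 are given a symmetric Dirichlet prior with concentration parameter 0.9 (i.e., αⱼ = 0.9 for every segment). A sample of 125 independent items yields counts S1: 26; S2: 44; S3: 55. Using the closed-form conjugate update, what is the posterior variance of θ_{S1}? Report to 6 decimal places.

0.001292

The Dirichlet prior is conjugate to the Multinomial likelihood: each posterior αⱼ = prior αⱼ + observed count nⱼ.
Posterior concentration: (26.9, 44.9, 55.9), total = 127.7.
Var[θ_j] = α_j(Σα−α_j)/((Σα)²(Σα+1)) = 26.9·100.8/(127.7²·128.7) = 0.001292.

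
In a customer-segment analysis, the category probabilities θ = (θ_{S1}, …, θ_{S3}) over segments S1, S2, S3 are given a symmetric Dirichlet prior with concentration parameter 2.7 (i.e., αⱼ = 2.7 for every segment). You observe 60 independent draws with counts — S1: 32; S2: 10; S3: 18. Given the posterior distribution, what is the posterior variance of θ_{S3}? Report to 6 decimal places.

0.003062

The Dirichlet prior is conjugate to the Multinomial likelihood: each posterior αⱼ = prior αⱼ + observed count nⱼ.
Posterior concentration: (34.7, 12.7, 20.7), total = 68.1.
Var[θ_j] = α_j(Σα−α_j)/((Σα)²(Σα+1)) = 20.7·47.4/(68.1²·69.1) = 0.003062.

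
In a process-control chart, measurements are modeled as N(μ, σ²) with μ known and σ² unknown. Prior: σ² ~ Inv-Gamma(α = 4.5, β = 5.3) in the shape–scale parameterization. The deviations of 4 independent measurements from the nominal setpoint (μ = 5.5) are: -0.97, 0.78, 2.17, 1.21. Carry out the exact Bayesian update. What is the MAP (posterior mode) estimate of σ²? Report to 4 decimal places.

With known mean μ and an Inverse-Gamma(α, β) prior on σ², the Normal likelihood is conjugate: posterior is Inv-Gamma(α + n/2, β + Σ(xᵢ−μ)²/2).
Σ(xᵢ−μ)² = (-0.97)² + (0.78)² + (2.17)² + (1.21)² = 7.7223.
Posterior: Inv-Gamma(4.5 + 4/2, 5.3 + 7.7223/2) = Inv-Gamma(6.50, 9.16115).
Mode = β/(α+1) = 9.16115/7.50 = 1.2215.

1.2215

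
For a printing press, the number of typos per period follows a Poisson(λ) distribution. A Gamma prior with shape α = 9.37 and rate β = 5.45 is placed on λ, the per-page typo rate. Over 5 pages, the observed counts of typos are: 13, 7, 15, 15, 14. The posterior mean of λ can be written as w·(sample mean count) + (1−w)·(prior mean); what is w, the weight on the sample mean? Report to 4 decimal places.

0.4785

With a Gamma(shape α, rate β) prior, the Poisson likelihood is conjugate: the posterior is Gamma(α + ΣXᵢ, β + n).
Posterior mean = (α₀+S)/(β₀+n) = [n/(β₀+n)]·(S/n) + [β₀/(β₀+n)]·(α₀/β₀), so only n and β₀ enter the weight.
Weight on data w = n/(β₀+n) = 5/(5.45+5) = 5/10.45 = 0.4785.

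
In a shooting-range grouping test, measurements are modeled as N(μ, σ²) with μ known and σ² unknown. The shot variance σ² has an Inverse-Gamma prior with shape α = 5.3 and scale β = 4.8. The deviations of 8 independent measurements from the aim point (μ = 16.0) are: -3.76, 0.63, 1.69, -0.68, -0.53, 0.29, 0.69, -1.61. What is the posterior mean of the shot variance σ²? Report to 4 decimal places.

With known mean μ and an Inverse-Gamma(α, β) prior on σ², the Normal likelihood is conjugate: posterior is Inv-Gamma(α + n/2, β + Σ(xᵢ−μ)²/2).
Σ(xᵢ−μ)² = (-3.76)² + (0.63)² + (1.69)² + (-0.68)² + (-0.53)² + (0.29)² + (0.69)² + (-1.61)² = 21.2862.
Posterior: Inv-Gamma(5.3 + 8/2, 4.8 + 21.2862/2) = Inv-Gamma(9.30, 15.44310).
E[σ²|data] = β/(α−1) = 15.44310/8.30 = 1.8606.

1.8606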